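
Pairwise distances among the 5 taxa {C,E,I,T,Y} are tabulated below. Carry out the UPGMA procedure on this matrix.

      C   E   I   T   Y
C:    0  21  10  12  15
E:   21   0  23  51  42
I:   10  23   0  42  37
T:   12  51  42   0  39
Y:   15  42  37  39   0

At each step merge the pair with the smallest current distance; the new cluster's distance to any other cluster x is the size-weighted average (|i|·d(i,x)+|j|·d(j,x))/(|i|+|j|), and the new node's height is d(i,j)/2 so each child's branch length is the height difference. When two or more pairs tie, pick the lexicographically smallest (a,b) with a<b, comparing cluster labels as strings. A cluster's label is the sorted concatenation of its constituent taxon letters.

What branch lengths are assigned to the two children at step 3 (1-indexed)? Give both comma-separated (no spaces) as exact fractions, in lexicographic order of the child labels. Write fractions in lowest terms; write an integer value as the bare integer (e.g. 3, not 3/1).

14/3,47/3

step 1: merge (C,I) at d=10; branch lengths C→5, I→5; new cluster CI
  updated: d(CI,E)=22, d(CI,T)=27, d(CI,Y)=26
step 2: merge (CI,E) at d=22; branch lengths CI→6, E→11; new cluster CEI
  updated: d(CEI,T)=35, d(CEI,Y)=94/3
step 3: merge (CEI,Y) at d=94/3; branch lengths CEI→14/3, Y→47/3; new cluster CEIY
  updated: d(CEIY,T)=36
step 4: merge (CEIY,T) at d=36; branch lengths CEIY→7/3, T→18; new cluster CEITY
final tree: ((((C:5,I:5):6,E:11):14/3,Y:47/3):7/3,T:18)
total length: 203/3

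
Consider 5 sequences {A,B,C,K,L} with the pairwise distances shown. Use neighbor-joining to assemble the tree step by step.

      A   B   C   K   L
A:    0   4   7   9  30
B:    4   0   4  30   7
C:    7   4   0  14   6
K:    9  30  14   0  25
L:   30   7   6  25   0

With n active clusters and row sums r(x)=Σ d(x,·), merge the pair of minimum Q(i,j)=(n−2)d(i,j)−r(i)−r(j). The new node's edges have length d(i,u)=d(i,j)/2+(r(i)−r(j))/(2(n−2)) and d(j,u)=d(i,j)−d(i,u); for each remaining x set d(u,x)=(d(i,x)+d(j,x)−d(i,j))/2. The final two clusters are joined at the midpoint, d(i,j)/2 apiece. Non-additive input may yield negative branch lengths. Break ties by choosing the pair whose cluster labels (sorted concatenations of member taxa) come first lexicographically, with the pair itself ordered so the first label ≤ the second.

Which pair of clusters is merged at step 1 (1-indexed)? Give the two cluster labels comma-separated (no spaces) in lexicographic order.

1. join A+K (d=9, Q=-101) ⇒ AK; edges |A|=-1/6, |K|=55/6
  updated: d(AK,B)=25/2, d(AK,C)=6, d(AK,L)=23
2. join AK+C (d=6, Q=-91/2) ⇒ ACK; edges |AK|=75/8, |C|=-27/8
  updated: d(ACK,B)=21/4, d(ACK,L)=23/2
3. join ACK+B (d=21/4, Q=-95/4) ⇒ ABCK; edges |ACK|=39/8, |B|=3/8
  updated: d(ABCK,L)=53/8
4. join ABCK+L (d=53/8) ⇒ ABCKL; edges |ABCK|=53/16, |L|=53/16
final tree: ((((A:-1/6,K:55/6):75/8,C:-27/8):39/8,B:3/8):53/16,L:53/16)
total length: 215/8

A,K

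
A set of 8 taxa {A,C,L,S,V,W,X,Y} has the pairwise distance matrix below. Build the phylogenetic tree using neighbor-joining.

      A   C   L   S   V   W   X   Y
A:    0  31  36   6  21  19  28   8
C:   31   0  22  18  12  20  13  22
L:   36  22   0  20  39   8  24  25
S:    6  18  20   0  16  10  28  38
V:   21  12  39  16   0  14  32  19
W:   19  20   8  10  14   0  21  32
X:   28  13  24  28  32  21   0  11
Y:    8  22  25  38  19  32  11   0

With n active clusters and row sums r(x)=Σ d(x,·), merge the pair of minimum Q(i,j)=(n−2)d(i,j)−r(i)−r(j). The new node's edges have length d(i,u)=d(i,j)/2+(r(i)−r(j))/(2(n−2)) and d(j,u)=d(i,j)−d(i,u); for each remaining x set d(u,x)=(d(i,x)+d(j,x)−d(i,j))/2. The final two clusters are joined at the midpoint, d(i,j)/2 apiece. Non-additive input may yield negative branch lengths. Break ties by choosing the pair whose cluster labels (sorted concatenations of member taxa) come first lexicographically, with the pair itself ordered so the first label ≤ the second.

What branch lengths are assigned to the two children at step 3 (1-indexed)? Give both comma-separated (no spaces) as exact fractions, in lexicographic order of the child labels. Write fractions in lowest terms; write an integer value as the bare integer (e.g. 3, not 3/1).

iteration 1: select A,Y (d=8, Q=-256); attach at lengths (7/2, 9/2); label the merged cluster AY
  updated: d(AY,C)=45/2, d(AY,L)=53/2, d(AY,S)=18, d(AY,V)=16, d(AY,W)=43/2, d(AY,X)=31/2
iteration 2: select L,W (d=8, Q=-194); attach at lengths (17/2, -1/2); label the merged cluster LW
  updated: d(AY,LW)=20, d(C,LW)=17, d(LW,S)=11, d(LW,V)=45/2, d(LW,X)=37/2
iteration 3: select C,X (d=13, Q=-275/2); attach at lengths (55/16, 153/16); label the merged cluster CX
  updated: d(AY,CX)=25/2, d(CX,LW)=45/4, d(CX,S)=33/2, d(CX,V)=31/2
iteration 4: select LW,S (d=11, Q=-373/4); attach at lengths (145/24, 119/24); label the merged cluster LSW
  updated: d(AY,LSW)=27/2, d(CX,LSW)=67/8, d(LSW,V)=55/4
iteration 5: select AY,V (d=16, Q=-221/4); attach at lengths (115/16, 141/16); label the merged cluster AVY
  updated: d(AVY,CX)=6, d(AVY,LSW)=45/8
iteration 6: select AVY,CX (d=6, Q=-20); attach at lengths (13/8, 35/8); label the merged cluster ACVXY
  updated: d(ACVXY,LSW)=4
iteration 7: select ACVXY,LSW (d=4); attach at lengths (2, 2); label the merged cluster ACLSVWXY
final tree: ((((A:7/2,Y:9/2):115/16,V:141/16):13/8,(C:55/16,X:153/16):35/8):2,((L:17/2,W:-1/2):145/24,S:119/24):2)
total length: 66

55/16,153/16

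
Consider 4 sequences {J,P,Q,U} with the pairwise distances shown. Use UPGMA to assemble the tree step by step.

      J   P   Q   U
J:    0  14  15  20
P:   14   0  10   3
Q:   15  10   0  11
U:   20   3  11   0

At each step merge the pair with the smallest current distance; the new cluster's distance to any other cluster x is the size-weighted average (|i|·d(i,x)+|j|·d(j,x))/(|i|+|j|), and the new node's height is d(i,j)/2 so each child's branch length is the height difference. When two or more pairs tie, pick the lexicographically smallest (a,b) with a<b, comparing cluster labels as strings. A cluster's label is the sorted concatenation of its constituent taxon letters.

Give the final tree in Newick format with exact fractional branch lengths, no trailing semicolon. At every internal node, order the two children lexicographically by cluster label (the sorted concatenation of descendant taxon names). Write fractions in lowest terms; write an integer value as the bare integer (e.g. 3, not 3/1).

step 1: merge (P,U) at d=3; branch lengths P→3/2, U→3/2; new cluster PU
  updated: d(J,PU)=17, d(PU,Q)=21/2
step 2: merge (PU,Q) at d=21/2; branch lengths PU→15/4, Q→21/4; new cluster PQU
  updated: d(J,PQU)=49/3
step 3: merge (J,PQU) at d=49/3; branch lengths J→49/6, PQU→35/12; new cluster JPQU
final tree: (J:49/6,((P:3/2,U:3/2):15/4,Q:21/4):35/12)
total length: 277/12

(J:49/6,((P:3/2,U:3/2):15/4,Q:21/4):35/12)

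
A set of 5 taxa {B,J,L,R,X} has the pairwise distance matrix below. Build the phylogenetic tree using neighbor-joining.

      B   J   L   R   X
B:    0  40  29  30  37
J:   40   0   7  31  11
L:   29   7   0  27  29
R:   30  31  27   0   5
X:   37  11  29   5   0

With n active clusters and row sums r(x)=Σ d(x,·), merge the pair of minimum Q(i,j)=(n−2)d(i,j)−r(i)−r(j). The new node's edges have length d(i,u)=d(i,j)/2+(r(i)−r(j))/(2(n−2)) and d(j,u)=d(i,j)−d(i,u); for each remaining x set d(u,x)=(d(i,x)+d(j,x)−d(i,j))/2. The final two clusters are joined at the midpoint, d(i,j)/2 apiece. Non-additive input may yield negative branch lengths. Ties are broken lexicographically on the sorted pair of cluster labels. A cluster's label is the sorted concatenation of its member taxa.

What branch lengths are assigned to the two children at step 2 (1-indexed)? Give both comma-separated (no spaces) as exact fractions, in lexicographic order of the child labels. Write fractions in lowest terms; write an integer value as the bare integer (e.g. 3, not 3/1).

87/4,37/4

step 1: merge (J,L) at d=7, Q=-160; branch lengths J→3, L→4; new cluster JL
  updated: d(B,JL)=31, d(JL,R)=51/2, d(JL,X)=33/2
step 2: merge (B,JL) at d=31, Q=-109; branch lengths B→87/4, JL→37/4; new cluster BJL
  updated: d(BJL,R)=49/4, d(BJL,X)=45/4
step 3: merge (BJL,R) at d=49/4, Q=-57/2; branch lengths BJL→37/4, R→3; new cluster BJLR
  updated: d(BJLR,X)=2
step 4: merge (BJLR,X) at d=2; branch lengths BJLR→1, X→1; new cluster BJLRX
final tree: (((B:87/4,(J:3,L:4):37/4):37/4,R:3):1,X:1)
total length: 209/4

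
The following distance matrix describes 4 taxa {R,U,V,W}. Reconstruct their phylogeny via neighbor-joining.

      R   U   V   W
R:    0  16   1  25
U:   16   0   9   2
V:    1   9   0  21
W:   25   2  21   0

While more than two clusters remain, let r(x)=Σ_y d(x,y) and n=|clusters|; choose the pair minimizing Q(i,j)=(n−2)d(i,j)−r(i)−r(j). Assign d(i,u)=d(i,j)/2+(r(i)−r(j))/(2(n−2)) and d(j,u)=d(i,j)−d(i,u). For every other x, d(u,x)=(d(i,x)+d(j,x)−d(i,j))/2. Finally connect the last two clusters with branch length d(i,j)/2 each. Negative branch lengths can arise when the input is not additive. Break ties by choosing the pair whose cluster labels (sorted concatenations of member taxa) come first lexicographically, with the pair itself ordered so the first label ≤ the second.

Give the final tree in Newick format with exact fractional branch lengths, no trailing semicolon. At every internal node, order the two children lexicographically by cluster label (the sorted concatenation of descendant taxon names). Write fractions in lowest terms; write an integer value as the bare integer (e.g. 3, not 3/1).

(((R:13/4,V:-9/4):65/4,U:-17/4):25/8,W:25/8)

step 1: merge (R,V) at d=1, Q=-71; branch lengths R→13/4, V→-9/4; new cluster RV
  updated: d(RV,U)=12, d(RV,W)=45/2
step 2: merge (RV,U) at d=12, Q=-73/2; branch lengths RV→65/4, U→-17/4; new cluster RUV
  updated: d(RUV,W)=25/4
step 3: merge (RUV,W) at d=25/4; branch lengths RUV→25/8, W→25/8; new cluster RUVW
final tree: (((R:13/4,V:-9/4):65/4,U:-17/4):25/8,W:25/8)
total length: 77/4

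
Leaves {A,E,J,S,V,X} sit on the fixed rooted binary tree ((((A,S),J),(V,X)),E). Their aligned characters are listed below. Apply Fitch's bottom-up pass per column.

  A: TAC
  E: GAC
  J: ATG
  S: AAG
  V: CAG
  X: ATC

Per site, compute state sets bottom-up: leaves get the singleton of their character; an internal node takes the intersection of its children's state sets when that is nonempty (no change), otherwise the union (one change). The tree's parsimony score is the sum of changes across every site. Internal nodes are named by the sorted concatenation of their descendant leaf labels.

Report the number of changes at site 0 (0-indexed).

AS@0: {T} ∪ {A} = {A,T} (union, +1)
AJS@0: {A,T} ∩ {A} = {A} (intersection, +0)
VX@0: {C} ∪ {A} = {A,C} (union, +1)
AJSVX@0: {A} ∩ {A,C} = {A} (intersection, +0)
AEJSVX@0: {A} ∪ {G} = {A,G} (union, +1)
AS@1: {A} ∩ {A} = {A} (intersection, +0)
AJS@1: {A} ∪ {T} = {A,T} (union, +1)
VX@1: {A} ∪ {T} = {A,T} (union, +1)
AJSVX@1: {A,T} ∩ {A,T} = {A,T} (intersection, +0)
AEJSVX@1: {A,T} ∩ {A} = {A} (intersection, +0)
AS@2: {C} ∪ {G} = {C,G} (union, +1)
AJS@2: {C,G} ∩ {G} = {G} (intersection, +0)
VX@2: {G} ∪ {C} = {C,G} (union, +1)
AJSVX@2: {G} ∩ {C,G} = {G} (intersection, +0)
AEJSVX@2: {G} ∪ {C} = {C,G} (union, +1)
per-site changes: [3, 2, 3]; total = 8

3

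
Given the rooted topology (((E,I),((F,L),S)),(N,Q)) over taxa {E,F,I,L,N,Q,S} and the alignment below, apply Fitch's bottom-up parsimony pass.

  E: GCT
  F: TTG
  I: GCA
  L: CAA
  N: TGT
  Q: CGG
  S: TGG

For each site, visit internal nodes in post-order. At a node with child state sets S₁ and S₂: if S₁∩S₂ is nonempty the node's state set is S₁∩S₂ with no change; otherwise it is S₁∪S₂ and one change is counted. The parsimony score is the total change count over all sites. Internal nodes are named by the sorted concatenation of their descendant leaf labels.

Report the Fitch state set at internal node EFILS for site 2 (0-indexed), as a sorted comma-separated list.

site 0, node EI: E={G} ∩ I={G} → {G} (+0)
site 0, node FL: F={T} ∪ L={C} → {C,T} (+1)
site 0, node FLS: FL={C,T} ∩ S={T} → {T} (+0)
site 0, node EFILS: EI={G} ∪ FLS={T} → {G,T} (+1)
site 0, node NQ: N={T} ∪ Q={C} → {C,T} (+1)
site 0, node EFILNQS: EFILS={G,T} ∩ NQ={C,T} → {T} (+0)
site 1, node EI: E={C} ∩ I={C} → {C} (+0)
site 1, node FL: F={T} ∪ L={A} → {A,T} (+1)
site 1, node FLS: FL={A,T} ∪ S={G} → {A,G,T} (+1)
site 1, node EFILS: EI={C} ∪ FLS={A,G,T} → {A,C,G,T} (+1)
site 1, node NQ: N={G} ∩ Q={G} → {G} (+0)
site 1, node EFILNQS: EFILS={A,C,G,T} ∩ NQ={G} → {G} (+0)
site 2, node EI: E={T} ∪ I={A} → {A,T} (+1)
site 2, node FL: F={G} ∪ L={A} → {A,G} (+1)
site 2, node FLS: FL={A,G} ∩ S={G} → {G} (+0)
site 2, node EFILS: EI={A,T} ∪ FLS={G} → {A,G,T} (+1)
site 2, node NQ: N={T} ∪ Q={G} → {G,T} (+1)
site 2, node EFILNQS: EFILS={A,G,T} ∩ NQ={G,T} → {G,T} (+0)
per-site changes: [3, 3, 4]; total = 10

A,G,T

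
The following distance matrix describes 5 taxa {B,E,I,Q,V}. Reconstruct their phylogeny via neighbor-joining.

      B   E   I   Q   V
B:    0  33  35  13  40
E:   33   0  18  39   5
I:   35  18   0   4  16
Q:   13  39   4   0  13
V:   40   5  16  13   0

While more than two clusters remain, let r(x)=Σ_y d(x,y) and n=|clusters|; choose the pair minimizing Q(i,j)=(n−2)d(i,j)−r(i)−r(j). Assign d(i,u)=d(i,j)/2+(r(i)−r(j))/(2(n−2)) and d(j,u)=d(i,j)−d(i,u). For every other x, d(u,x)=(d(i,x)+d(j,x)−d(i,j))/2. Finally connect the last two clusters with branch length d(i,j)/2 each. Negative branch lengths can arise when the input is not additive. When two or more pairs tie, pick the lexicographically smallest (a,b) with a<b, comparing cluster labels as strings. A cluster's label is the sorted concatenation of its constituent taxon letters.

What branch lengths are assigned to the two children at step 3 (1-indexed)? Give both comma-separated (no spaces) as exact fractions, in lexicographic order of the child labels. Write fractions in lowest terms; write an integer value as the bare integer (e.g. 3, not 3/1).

step 1: merge (E,V) at d=5, Q=-154; branch lengths E→6, V→-1; new cluster EV
  updated: d(B,EV)=34, d(EV,I)=29/2, d(EV,Q)=47/2
step 2: merge (B,Q) at d=13, Q=-193/2; branch lengths B→135/8, Q→-31/8; new cluster BQ
  updated: d(BQ,EV)=89/4, d(BQ,I)=13
step 3: merge (BQ,EV) at d=89/4, Q=-199/4; branch lengths BQ→83/8, EV→95/8; new cluster BEQV
  updated: d(BEQV,I)=21/8
step 4: merge (BEQV,I) at d=21/8; branch lengths BEQV→21/16, I→21/16; new cluster BEIQV
final tree: (((B:135/8,Q:-31/8):83/8,(E:6,V:-1):95/8):21/16,I:21/16)
total length: 343/8

83/8,95/8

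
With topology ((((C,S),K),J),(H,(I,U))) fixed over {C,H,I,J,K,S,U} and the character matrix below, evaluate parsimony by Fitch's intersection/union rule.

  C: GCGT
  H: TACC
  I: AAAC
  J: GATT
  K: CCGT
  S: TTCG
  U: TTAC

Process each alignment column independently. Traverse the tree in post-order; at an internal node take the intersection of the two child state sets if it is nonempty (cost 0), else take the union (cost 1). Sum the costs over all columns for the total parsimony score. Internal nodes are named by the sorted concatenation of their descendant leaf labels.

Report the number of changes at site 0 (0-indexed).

4

CS@0: {G} ∪ {T} = {G,T} (union, +1)
CKS@0: {G,T} ∪ {C} = {C,G,T} (union, +1)
CJKS@0: {C,G,T} ∩ {G} = {G} (intersection, +0)
IU@0: {A} ∪ {T} = {A,T} (union, +1)
HIU@0: {T} ∩ {A,T} = {T} (intersection, +0)
CHIJKSU@0: {G} ∪ {T} = {G,T} (union, +1)
CS@1: {C} ∪ {T} = {C,T} (union, +1)
CKS@1: {C,T} ∩ {C} = {C} (intersection, +0)
CJKS@1: {C} ∪ {A} = {A,C} (union, +1)
IU@1: {A} ∪ {T} = {A,T} (union, +1)
HIU@1: {A} ∩ {A,T} = {A} (intersection, +0)
CHIJKSU@1: {A,C} ∩ {A} = {A} (intersection, +0)
CS@2: {G} ∪ {C} = {C,G} (union, +1)
CKS@2: {C,G} ∩ {G} = {G} (intersection, +0)
CJKS@2: {G} ∪ {T} = {G,T} (union, +1)
IU@2: {A} ∩ {A} = {A} (intersection, +0)
HIU@2: {C} ∪ {A} = {A,C} (union, +1)
CHIJKSU@2: {G,T} ∪ {A,C} = {A,C,G,T} (union, +1)
CS@3: {T} ∪ {G} = {G,T} (union, +1)
CKS@3: {G,T} ∩ {T} = {T} (intersection, +0)
CJKS@3: {T} ∩ {T} = {T} (intersection, +0)
IU@3: {C} ∩ {C} = {C} (intersection, +0)
HIU@3: {C} ∩ {C} = {C} (intersection, +0)
CHIJKSU@3: {T} ∪ {C} = {C,T} (union, +1)
per-site changes: [4, 3, 4, 2]; total = 13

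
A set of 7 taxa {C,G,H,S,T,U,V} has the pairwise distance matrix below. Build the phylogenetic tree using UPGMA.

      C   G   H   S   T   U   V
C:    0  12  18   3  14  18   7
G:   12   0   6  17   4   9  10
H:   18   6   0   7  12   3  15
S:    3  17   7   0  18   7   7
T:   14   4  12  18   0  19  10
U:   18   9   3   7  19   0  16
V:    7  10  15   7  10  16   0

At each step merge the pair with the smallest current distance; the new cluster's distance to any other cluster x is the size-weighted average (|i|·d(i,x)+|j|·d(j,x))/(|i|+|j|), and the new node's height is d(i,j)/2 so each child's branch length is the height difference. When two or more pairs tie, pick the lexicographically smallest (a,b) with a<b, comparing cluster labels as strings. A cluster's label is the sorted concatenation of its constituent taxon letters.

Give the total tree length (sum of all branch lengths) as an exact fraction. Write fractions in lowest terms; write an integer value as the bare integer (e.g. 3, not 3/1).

111/4

1. join C+S (d=3) ⇒ CS; edges |C|=3/2, |S|=3/2
  updated: d(CS,G)=29/2, d(CS,H)=25/2, d(CS,T)=16, d(CS,U)=25/2, d(CS,V)=7
2. join H+U (d=3) ⇒ HU; edges |H|=3/2, |U|=3/2
  updated: d(CS,HU)=25/2, d(G,HU)=15/2, d(HU,T)=31/2, d(HU,V)=31/2
3. join G+T (d=4) ⇒ GT; edges |G|=2, |T|=2
  updated: d(CS,GT)=61/4, d(GT,HU)=23/2, d(GT,V)=10
4. join CS+V (d=7) ⇒ CSV; edges |CS|=2, |V|=7/2
  updated: d(CSV,GT)=27/2, d(CSV,HU)=27/2
5. join GT+HU (d=23/2) ⇒ GHTU; edges |GT|=15/4, |HU|=17/4
  updated: d(CSV,GHTU)=27/2
6. join CSV+GHTU (d=27/2) ⇒ CGHSTUV; edges |CSV|=13/4, |GHTU|=1
final tree: (((C:3/2,S:3/2):2,V:7/2):13/4,((G:2,T:2):15/4,(H:3/2,U:3/2):17/4):1)
total length: 111/4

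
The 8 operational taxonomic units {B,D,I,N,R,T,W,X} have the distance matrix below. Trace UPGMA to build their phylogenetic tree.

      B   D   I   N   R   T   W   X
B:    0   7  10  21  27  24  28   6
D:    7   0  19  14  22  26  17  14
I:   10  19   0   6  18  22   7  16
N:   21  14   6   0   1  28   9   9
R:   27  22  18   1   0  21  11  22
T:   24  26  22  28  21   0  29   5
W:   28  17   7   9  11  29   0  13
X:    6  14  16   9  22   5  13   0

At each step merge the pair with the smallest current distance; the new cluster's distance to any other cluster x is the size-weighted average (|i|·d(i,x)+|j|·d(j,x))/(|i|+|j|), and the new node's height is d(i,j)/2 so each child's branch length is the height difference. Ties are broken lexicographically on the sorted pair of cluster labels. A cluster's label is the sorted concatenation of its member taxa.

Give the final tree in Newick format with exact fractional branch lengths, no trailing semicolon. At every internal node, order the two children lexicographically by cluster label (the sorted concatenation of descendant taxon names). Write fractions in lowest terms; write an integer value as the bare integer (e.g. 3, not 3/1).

iteration 1: select N,R (d=1); attach at lengths (1/2, 1/2); label the merged cluster NR
  updated: d(B,NR)=24, d(D,NR)=18, d(I,NR)=12, d(NR,T)=49/2, d(NR,W)=10, d(NR,X)=31/2
iteration 2: select T,X (d=5); attach at lengths (5/2, 5/2); label the merged cluster TX
  updated: d(B,TX)=15, d(D,TX)=20, d(I,TX)=19, d(NR,TX)=20, d(TX,W)=21
iteration 3: select B,D (d=7); attach at lengths (7/2, 7/2); label the merged cluster BD
  updated: d(BD,I)=29/2, d(BD,NR)=21, d(BD,TX)=35/2, d(BD,W)=45/2
iteration 4: select I,W (d=7); attach at lengths (7/2, 7/2); label the merged cluster IW
  updated: d(BD,IW)=37/2, d(IW,NR)=11, d(IW,TX)=20
iteration 5: select IW,NR (d=11); attach at lengths (2, 5); label the merged cluster INRW
  updated: d(BD,INRW)=79/4, d(INRW,TX)=20
iteration 6: select BD,TX (d=35/2); attach at lengths (21/4, 25/4); label the merged cluster BDTX
  updated: d(BDTX,INRW)=159/8
iteration 7: select BDTX,INRW (d=159/8); attach at lengths (19/16, 71/16); label the merged cluster BDINRTWX
final tree: (((B:7/2,D:7/2):21/4,(T:5/2,X:5/2):25/4):19/16,((I:7/2,W:7/2):2,(N:1/2,R:1/2):5):71/16)
total length: 353/8

(((B:7/2,D:7/2):21/4,(T:5/2,X:5/2):25/4):19/16,((I:7/2,W:7/2):2,(N:1/2,R:1/2):5):71/16)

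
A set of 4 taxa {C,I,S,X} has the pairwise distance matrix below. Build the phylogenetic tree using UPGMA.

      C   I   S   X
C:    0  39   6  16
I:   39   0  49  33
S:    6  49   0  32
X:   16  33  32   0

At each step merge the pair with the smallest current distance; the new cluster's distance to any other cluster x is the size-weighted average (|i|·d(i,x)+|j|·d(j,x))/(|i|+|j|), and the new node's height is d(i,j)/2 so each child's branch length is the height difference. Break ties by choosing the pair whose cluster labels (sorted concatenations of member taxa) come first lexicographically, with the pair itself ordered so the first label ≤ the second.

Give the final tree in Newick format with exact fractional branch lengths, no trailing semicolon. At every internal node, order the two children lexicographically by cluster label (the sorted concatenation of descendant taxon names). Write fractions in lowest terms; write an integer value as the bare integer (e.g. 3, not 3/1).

1. join C+S (d=6) ⇒ CS; edges |C|=3, |S|=3
  updated: d(CS,I)=44, d(CS,X)=24
2. join CS+X (d=24) ⇒ CSX; edges |CS|=9, |X|=12
  updated: d(CSX,I)=121/3
3. join CSX+I (d=121/3) ⇒ CISX; edges |CSX|=49/6, |I|=121/6
final tree: (((C:3,S:3):9,X:12):49/6,I:121/6)
total length: 166/3

(((C:3,S:3):9,X:12):49/6,I:121/6)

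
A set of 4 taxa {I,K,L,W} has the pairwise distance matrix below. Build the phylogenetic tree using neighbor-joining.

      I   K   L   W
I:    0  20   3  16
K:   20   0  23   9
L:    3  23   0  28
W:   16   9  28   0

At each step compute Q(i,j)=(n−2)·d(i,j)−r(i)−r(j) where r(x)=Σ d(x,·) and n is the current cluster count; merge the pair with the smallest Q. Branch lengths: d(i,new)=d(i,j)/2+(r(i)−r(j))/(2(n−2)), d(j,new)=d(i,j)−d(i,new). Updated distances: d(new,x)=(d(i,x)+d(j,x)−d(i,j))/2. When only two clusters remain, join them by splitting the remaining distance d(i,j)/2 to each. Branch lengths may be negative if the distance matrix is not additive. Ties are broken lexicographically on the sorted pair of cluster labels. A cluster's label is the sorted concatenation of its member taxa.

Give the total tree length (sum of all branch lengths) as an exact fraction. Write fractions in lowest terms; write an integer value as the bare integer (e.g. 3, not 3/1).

step 1: merge (I,L) at d=3, Q=-87; branch lengths I→-9/4, L→21/4; new cluster IL
  updated: d(IL,K)=20, d(IL,W)=41/2
step 2: merge (IL,K) at d=20, Q=-99/2; branch lengths IL→63/4, K→17/4; new cluster IKL
  updated: d(IKL,W)=19/4
step 3: merge (IKL,W) at d=19/4; branch lengths IKL→19/8, W→19/8; new cluster IKLW
final tree: (((I:-9/4,L:21/4):63/4,K:17/4):19/8,W:19/8)
total length: 111/4

111/4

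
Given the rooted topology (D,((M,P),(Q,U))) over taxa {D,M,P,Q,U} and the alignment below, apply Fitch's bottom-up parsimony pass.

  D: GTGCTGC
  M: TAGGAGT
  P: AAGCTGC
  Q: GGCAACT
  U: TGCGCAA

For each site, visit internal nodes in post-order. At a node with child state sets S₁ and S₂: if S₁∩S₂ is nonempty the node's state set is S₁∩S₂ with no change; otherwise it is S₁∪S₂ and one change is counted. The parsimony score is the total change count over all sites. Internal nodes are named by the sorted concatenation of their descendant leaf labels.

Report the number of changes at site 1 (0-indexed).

2

[col 0] MP: children M:{T}, P:{A} ∪→ {A,T}; cost 1
[col 0] QU: children Q:{G}, U:{T} ∪→ {G,T}; cost 1
[col 0] MPQU: children MP:{A,T}, QU:{G,T} ∩→ {T}; cost 0
[col 0] DMPQU: children D:{G}, MPQU:{T} ∪→ {G,T}; cost 1
[col 1] MP: children M:{A}, P:{A} ∩→ {A}; cost 0
[col 1] QU: children Q:{G}, U:{G} ∩→ {G}; cost 0
[col 1] MPQU: children MP:{A}, QU:{G} ∪→ {A,G}; cost 1
[col 1] DMPQU: children D:{T}, MPQU:{A,G} ∪→ {A,G,T}; cost 1
[col 2] MP: children M:{G}, P:{G} ∩→ {G}; cost 0
[col 2] QU: children Q:{C}, U:{C} ∩→ {C}; cost 0
[col 2] MPQU: children MP:{G}, QU:{C} ∪→ {C,G}; cost 1
[col 2] DMPQU: children D:{G}, MPQU:{C,G} ∩→ {G}; cost 0
[col 3] MP: children M:{G}, P:{C} ∪→ {C,G}; cost 1
[col 3] QU: children Q:{A}, U:{G} ∪→ {A,G}; cost 1
[col 3] MPQU: children MP:{C,G}, QU:{A,G} ∩→ {G}; cost 0
[col 3] DMPQU: children D:{C}, MPQU:{G} ∪→ {C,G}; cost 1
[col 4] MP: children M:{A}, P:{T} ∪→ {A,T}; cost 1
[col 4] QU: children Q:{A}, U:{C} ∪→ {A,C}; cost 1
[col 4] MPQU: children MP:{A,T}, QU:{A,C} ∩→ {A}; cost 0
[col 4] DMPQU: children D:{T}, MPQU:{A} ∪→ {A,T}; cost 1
[col 5] MP: children M:{G}, P:{G} ∩→ {G}; cost 0
[col 5] QU: children Q:{C}, U:{A} ∪→ {A,C}; cost 1
[col 5] MPQU: children MP:{G}, QU:{A,C} ∪→ {A,C,G}; cost 1
[col 5] DMPQU: children D:{G}, MPQU:{A,C,G} ∩→ {G}; cost 0
[col 6] MP: children M:{T}, P:{C} ∪→ {C,T}; cost 1
[col 6] QU: children Q:{T}, U:{A} ∪→ {A,T}; cost 1
[col 6] MPQU: children MP:{C,T}, QU:{A,T} ∩→ {T}; cost 0
[col 6] DMPQU: children D:{C}, MPQU:{T} ∪→ {C,T}; cost 1
per-site changes: [3, 2, 1, 3, 3, 2, 3]; total = 17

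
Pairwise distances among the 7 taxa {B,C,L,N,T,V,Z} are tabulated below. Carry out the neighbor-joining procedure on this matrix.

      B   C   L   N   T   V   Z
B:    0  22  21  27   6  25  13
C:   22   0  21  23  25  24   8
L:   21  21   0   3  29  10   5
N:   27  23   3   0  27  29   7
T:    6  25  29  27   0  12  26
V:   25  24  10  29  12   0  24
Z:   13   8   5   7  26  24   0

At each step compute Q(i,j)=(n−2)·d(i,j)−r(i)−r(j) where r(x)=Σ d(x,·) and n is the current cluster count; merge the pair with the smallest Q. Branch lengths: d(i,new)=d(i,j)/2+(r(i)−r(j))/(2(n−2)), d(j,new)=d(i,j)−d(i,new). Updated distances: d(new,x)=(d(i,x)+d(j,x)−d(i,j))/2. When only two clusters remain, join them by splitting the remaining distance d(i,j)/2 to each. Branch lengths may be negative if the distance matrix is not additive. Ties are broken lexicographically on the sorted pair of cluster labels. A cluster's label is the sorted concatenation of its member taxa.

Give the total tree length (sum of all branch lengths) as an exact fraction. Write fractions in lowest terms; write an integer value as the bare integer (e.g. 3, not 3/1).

189/4

iteration 1: select B,T (d=6, Q=-209); attach at lengths (19/10, 41/10); label the merged cluster BT
  updated: d(BT,C)=41/2, d(BT,L)=22, d(BT,N)=24, d(BT,V)=31/2, d(BT,Z)=33/2
iteration 2: select BT,V (d=31/2, Q=-139); attach at lengths (29/4, 33/4); label the merged cluster BTV
  updated: d(BTV,C)=29/2, d(BTV,L)=33/4, d(BTV,N)=75/4, d(BTV,Z)=25/2
iteration 3: select L,N (d=3, Q=-80); attach at lengths (-11/12, 47/12); label the merged cluster LN
  updated: d(BTV,LN)=12, d(C,LN)=41/2, d(LN,Z)=9/2
iteration 4: select BTV,C (d=29/2, Q=-53); attach at lengths (25/4, 33/4); label the merged cluster BCTV
  updated: d(BCTV,LN)=9, d(BCTV,Z)=3
iteration 5: select BCTV,LN (d=9, Q=-33/2); attach at lengths (15/4, 21/4); label the merged cluster BCLNTV
  updated: d(BCLNTV,Z)=-3/4
iteration 6: select BCLNTV,Z (d=-3/4); attach at lengths (-3/8, -3/8); label the merged cluster BCLNTVZ
final tree: (((((B:19/10,T:41/10):29/4,V:33/4):25/4,C:33/4):15/4,(L:-11/12,N:47/12):21/4):-3/8,Z:-3/8)
total length: 189/4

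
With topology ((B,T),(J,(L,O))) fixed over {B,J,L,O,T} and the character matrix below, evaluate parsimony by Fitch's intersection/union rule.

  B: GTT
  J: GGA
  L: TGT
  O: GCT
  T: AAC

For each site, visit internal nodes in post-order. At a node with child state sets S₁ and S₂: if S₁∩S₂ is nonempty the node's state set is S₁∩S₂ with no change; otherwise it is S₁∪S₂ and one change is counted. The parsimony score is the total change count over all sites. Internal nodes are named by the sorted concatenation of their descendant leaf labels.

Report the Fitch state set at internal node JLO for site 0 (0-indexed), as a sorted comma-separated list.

site 0, node BT: B={G} ∪ T={A} → {A,G} (+1)
site 0, node LO: L={T} ∪ O={G} → {G,T} (+1)
site 0, node JLO: J={G} ∩ LO={G,T} → {G} (+0)
site 0, node BJLOT: BT={A,G} ∩ JLO={G} → {G} (+0)
site 1, node BT: B={T} ∪ T={A} → {A,T} (+1)
site 1, node LO: L={G} ∪ O={C} → {C,G} (+1)
site 1, node JLO: J={G} ∩ LO={C,G} → {G} (+0)
site 1, node BJLOT: BT={A,T} ∪ JLO={G} → {A,G,T} (+1)
site 2, node BT: B={T} ∪ T={C} → {C,T} (+1)
site 2, node LO: L={T} ∩ O={T} → {T} (+0)
site 2, node JLO: J={A} ∪ LO={T} → {A,T} (+1)
site 2, node BJLOT: BT={C,T} ∩ JLO={A,T} → {T} (+0)
per-site changes: [2, 3, 2]; total = 7

G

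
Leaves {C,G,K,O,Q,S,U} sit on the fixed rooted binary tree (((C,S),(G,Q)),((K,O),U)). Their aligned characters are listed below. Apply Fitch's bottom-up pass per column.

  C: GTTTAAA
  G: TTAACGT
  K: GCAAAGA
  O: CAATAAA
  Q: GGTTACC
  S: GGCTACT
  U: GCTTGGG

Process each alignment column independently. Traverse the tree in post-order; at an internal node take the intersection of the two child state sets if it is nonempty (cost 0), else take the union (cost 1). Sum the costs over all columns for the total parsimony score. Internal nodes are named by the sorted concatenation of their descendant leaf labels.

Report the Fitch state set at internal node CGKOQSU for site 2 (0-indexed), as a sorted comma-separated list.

CS@0: {G} ∩ {G} = {G} (intersection, +0)
GQ@0: {T} ∪ {G} = {G,T} (union, +1)
CGQS@0: {G} ∩ {G,T} = {G} (intersection, +0)
KO@0: {G} ∪ {C} = {C,G} (union, +1)
KOU@0: {C,G} ∩ {G} = {G} (intersection, +0)
CGKOQSU@0: {G} ∩ {G} = {G} (intersection, +0)
CS@1: {T} ∪ {G} = {G,T} (union, +1)
GQ@1: {T} ∪ {G} = {G,T} (union, +1)
CGQS@1: {G,T} ∩ {G,T} = {G,T} (intersection, +0)
KO@1: {C} ∪ {A} = {A,C} (union, +1)
KOU@1: {A,C} ∩ {C} = {C} (intersection, +0)
CGKOQSU@1: {G,T} ∪ {C} = {C,G,T} (union, +1)
CS@2: {T} ∪ {C} = {C,T} (union, +1)
GQ@2: {A} ∪ {T} = {A,T} (union, +1)
CGQS@2: {C,T} ∩ {A,T} = {T} (intersection, +0)
KO@2: {A} ∩ {A} = {A} (intersection, +0)
KOU@2: {A} ∪ {T} = {A,T} (union, +1)
CGKOQSU@2: {T} ∩ {A,T} = {T} (intersection, +0)
CS@3: {T} ∩ {T} = {T} (intersection, +0)
GQ@3: {A} ∪ {T} = {A,T} (union, +1)
CGQS@3: {T} ∩ {A,T} = {T} (intersection, +0)
KO@3: {A} ∪ {T} = {A,T} (union, +1)
KOU@3: {A,T} ∩ {T} = {T} (intersection, +0)
CGKOQSU@3: {T} ∩ {T} = {T} (intersection, +0)
CS@4: {A} ∩ {A} = {A} (intersection, +0)
GQ@4: {C} ∪ {A} = {A,C} (union, +1)
CGQS@4: {A} ∩ {A,C} = {A} (intersection, +0)
KO@4: {A} ∩ {A} = {A} (intersection, +0)
KOU@4: {A} ∪ {G} = {A,G} (union, +1)
CGKOQSU@4: {A} ∩ {A,G} = {A} (intersection, +0)
CS@5: {A} ∪ {C} = {A,C} (union, +1)
GQ@5: {G} ∪ {C} = {C,G} (union, +1)
CGQS@5: {A,C} ∩ {C,G} = {C} (intersection, +0)
KO@5: {G} ∪ {A} = {A,G} (union, +1)
KOU@5: {A,G} ∩ {G} = {G} (intersection, +0)
CGKOQSU@5: {C} ∪ {G} = {C,G} (union, +1)
CS@6: {A} ∪ {T} = {A,T} (union, +1)
GQ@6: {T} ∪ {C} = {C,T} (union, +1)
CGQS@6: {A,T} ∩ {C,T} = {T} (intersection, +0)
KO@6: {A} ∩ {A} = {A} (intersection, +0)
KOU@6: {A} ∪ {G} = {A,G} (union, +1)
CGKOQSU@6: {T} ∪ {A,G} = {A,G,T} (union, +1)
per-site changes: [2, 4, 3, 2, 2, 4, 4]; total = 21

T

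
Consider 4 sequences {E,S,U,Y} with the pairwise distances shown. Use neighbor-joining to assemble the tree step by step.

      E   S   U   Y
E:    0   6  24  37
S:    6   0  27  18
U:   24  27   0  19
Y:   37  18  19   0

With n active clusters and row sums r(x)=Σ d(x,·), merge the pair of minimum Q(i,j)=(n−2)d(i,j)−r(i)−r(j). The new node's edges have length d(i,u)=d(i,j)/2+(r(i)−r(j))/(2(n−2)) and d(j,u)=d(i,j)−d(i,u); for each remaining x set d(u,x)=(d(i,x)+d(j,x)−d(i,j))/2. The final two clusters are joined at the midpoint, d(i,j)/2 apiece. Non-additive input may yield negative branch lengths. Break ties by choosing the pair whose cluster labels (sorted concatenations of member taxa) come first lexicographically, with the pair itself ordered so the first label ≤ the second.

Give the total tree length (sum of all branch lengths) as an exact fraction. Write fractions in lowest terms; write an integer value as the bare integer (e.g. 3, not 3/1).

step 1: merge (E,S) at d=6, Q=-106; branch lengths E→7, S→-1; new cluster ES
  updated: d(ES,U)=45/2, d(ES,Y)=49/2
step 2: merge (ES,U) at d=45/2, Q=-66; branch lengths ES→14, U→17/2; new cluster ESU
  updated: d(ESU,Y)=21/2
step 3: merge (ESU,Y) at d=21/2; branch lengths ESU→21/4, Y→21/4; new cluster ESUY
final tree: (((E:7,S:-1):14,U:17/2):21/4,Y:21/4)
total length: 39

39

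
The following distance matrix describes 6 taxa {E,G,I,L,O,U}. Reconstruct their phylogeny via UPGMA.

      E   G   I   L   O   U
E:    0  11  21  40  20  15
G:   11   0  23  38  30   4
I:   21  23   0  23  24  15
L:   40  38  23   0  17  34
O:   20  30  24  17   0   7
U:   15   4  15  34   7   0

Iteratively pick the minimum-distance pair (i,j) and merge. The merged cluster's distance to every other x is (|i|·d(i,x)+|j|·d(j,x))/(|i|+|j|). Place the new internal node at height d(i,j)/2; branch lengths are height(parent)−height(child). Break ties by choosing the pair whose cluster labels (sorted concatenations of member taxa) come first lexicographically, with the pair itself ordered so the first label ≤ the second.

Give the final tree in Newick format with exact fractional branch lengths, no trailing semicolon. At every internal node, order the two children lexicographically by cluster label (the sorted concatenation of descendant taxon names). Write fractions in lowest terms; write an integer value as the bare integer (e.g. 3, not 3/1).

(((E:13/2,(G:2,U:2):9/2):10/3,I:59/6):11/3,(L:17/2,O:17/2):5)

1. join G+U (d=4) ⇒ GU; edges |G|=2, |U|=2
  updated: d(E,GU)=13, d(GU,I)=19, d(GU,L)=36, d(GU,O)=37/2
2. join E+GU (d=13) ⇒ EGU; edges |E|=13/2, |GU|=9/2
  updated: d(EGU,I)=59/3, d(EGU,L)=112/3, d(EGU,O)=19
3. join L+O (d=17) ⇒ LO; edges |L|=17/2, |O|=17/2
  updated: d(EGU,LO)=169/6, d(I,LO)=47/2
4. join EGU+I (d=59/3) ⇒ EGIU; edges |EGU|=10/3, |I|=59/6
  updated: d(EGIU,LO)=27
5. join EGIU+LO (d=27) ⇒ EGILOU; edges |EGIU|=11/3, |LO|=5
final tree: (((E:13/2,(G:2,U:2):9/2):10/3,I:59/6):11/3,(L:17/2,O:17/2):5)
total length: 323/6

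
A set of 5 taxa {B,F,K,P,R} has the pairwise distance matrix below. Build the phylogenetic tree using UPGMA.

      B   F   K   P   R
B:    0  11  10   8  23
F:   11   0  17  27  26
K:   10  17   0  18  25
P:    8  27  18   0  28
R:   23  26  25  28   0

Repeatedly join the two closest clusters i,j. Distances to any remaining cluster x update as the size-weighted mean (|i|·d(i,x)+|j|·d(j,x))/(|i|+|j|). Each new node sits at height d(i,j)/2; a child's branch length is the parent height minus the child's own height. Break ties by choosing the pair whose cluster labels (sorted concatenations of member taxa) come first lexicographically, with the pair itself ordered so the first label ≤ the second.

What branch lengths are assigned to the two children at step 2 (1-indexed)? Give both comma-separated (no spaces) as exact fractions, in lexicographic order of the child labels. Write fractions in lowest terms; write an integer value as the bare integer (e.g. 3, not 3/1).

iteration 1: select B,P (d=8); attach at lengths (4, 4); label the merged cluster BP
  updated: d(BP,F)=19, d(BP,K)=14, d(BP,R)=51/2
iteration 2: select BP,K (d=14); attach at lengths (3, 7); label the merged cluster BKP
  updated: d(BKP,F)=55/3, d(BKP,R)=76/3
iteration 3: select BKP,F (d=55/3); attach at lengths (13/6, 55/6); label the merged cluster BFKP
  updated: d(BFKP,R)=51/2
iteration 4: select BFKP,R (d=51/2); attach at lengths (43/12, 51/4); label the merged cluster BFKPR
final tree: ((((B:4,P:4):3,K:7):13/6,F:55/6):43/12,R:51/4)
total length: 137/3

3,7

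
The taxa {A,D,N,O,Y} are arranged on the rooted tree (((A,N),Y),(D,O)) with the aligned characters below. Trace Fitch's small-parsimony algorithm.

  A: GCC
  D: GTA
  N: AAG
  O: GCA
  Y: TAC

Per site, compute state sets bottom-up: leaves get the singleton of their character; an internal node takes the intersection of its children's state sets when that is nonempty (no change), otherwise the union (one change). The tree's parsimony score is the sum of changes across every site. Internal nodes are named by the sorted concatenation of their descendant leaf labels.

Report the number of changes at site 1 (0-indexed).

3

AN@0: {G} ∪ {A} = {A,G} (union, +1)
ANY@0: {A,G} ∪ {T} = {A,G,T} (union, +1)
DO@0: {G} ∩ {G} = {G} (intersection, +0)
ADNOY@0: {A,G,T} ∩ {G} = {G} (intersection, +0)
AN@1: {C} ∪ {A} = {A,C} (union, +1)
ANY@1: {A,C} ∩ {A} = {A} (intersection, +0)
DO@1: {T} ∪ {C} = {C,T} (union, +1)
ADNOY@1: {A} ∪ {C,T} = {A,C,T} (union, +1)
AN@2: {C} ∪ {G} = {C,G} (union, +1)
ANY@2: {C,G} ∩ {C} = {C} (intersection, +0)
DO@2: {A} ∩ {A} = {A} (intersection, +0)
ADNOY@2: {C} ∪ {A} = {A,C} (union, +1)
per-site changes: [2, 3, 2]; total = 7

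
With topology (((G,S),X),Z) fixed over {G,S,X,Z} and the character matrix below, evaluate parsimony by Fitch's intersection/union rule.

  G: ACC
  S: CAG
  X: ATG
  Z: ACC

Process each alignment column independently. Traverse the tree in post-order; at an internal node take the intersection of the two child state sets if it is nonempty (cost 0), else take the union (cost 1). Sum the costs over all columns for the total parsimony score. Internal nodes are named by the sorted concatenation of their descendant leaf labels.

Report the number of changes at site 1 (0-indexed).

2

site 0, node GS: G={A} ∪ S={C} → {A,C} (+1)
site 0, node GSX: GS={A,C} ∩ X={A} → {A} (+0)
site 0, node GSXZ: GSX={A} ∩ Z={A} → {A} (+0)
site 1, node GS: G={C} ∪ S={A} → {A,C} (+1)
site 1, node GSX: GS={A,C} ∪ X={T} → {A,C,T} (+1)
site 1, node GSXZ: GSX={A,C,T} ∩ Z={C} → {C} (+0)
site 2, node GS: G={C} ∪ S={G} → {C,G} (+1)
site 2, node GSX: GS={C,G} ∩ X={G} → {G} (+0)
site 2, node GSXZ: GSX={G} ∪ Z={C} → {C,G} (+1)
per-site changes: [1, 2, 2]; total = 5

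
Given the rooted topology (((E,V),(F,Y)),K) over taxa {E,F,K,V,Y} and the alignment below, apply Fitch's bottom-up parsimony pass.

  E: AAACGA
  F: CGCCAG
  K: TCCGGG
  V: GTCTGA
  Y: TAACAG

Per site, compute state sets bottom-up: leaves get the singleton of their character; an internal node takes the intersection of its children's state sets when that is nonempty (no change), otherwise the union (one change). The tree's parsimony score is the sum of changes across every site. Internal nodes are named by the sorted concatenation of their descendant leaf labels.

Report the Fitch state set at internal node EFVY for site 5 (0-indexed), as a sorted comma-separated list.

A,G

EV@0: {A} ∪ {G} = {A,G} (union, +1)
FY@0: {C} ∪ {T} = {C,T} (union, +1)
EFVY@0: {A,G} ∪ {C,T} = {A,C,G,T} (union, +1)
EFKVY@0: {A,C,G,T} ∩ {T} = {T} (intersection, +0)
EV@1: {A} ∪ {T} = {A,T} (union, +1)
FY@1: {G} ∪ {A} = {A,G} (union, +1)
EFVY@1: {A,T} ∩ {A,G} = {A} (intersection, +0)
EFKVY@1: {A} ∪ {C} = {A,C} (union, +1)
EV@2: {A} ∪ {C} = {A,C} (union, +1)
FY@2: {C} ∪ {A} = {A,C} (union, +1)
EFVY@2: {A,C} ∩ {A,C} = {A,C} (intersection, +0)
EFKVY@2: {A,C} ∩ {C} = {C} (intersection, +0)
EV@3: {C} ∪ {T} = {C,T} (union, +1)
FY@3: {C} ∩ {C} = {C} (intersection, +0)
EFVY@3: {C,T} ∩ {C} = {C} (intersection, +0)
EFKVY@3: {C} ∪ {G} = {C,G} (union, +1)
EV@4: {G} ∩ {G} = {G} (intersection, +0)
FY@4: {A} ∩ {A} = {A} (intersection, +0)
EFVY@4: {G} ∪ {A} = {A,G} (union, +1)
EFKVY@4: {A,G} ∩ {G} = {G} (intersection, +0)
EV@5: {A} ∩ {A} = {A} (intersection, +0)
FY@5: {G} ∩ {G} = {G} (intersection, +0)
EFVY@5: {A} ∪ {G} = {A,G} (union, +1)
EFKVY@5: {A,G} ∩ {G} = {G} (intersection, +0)
per-site changes: [3, 3, 2, 2, 1, 1]; total = 12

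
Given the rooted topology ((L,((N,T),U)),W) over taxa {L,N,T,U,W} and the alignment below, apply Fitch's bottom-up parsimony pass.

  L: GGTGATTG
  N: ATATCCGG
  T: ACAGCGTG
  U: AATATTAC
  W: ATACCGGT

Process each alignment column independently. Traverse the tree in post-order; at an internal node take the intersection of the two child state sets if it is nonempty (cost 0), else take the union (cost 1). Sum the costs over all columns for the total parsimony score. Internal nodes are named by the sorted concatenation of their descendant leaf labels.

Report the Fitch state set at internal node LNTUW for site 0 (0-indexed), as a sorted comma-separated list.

A

[col 0] NT: children N:{A}, T:{A} ∩→ {A}; cost 0
[col 0] NTU: children NT:{A}, U:{A} ∩→ {A}; cost 0
[col 0] LNTU: children L:{G}, NTU:{A} ∪→ {A,G}; cost 1
[col 0] LNTUW: children LNTU:{A,G}, W:{A} ∩→ {A}; cost 0
[col 1] NT: children N:{T}, T:{C} ∪→ {C,T}; cost 1
[col 1] NTU: children NT:{C,T}, U:{A} ∪→ {A,C,T}; cost 1
[col 1] LNTU: children L:{G}, NTU:{A,C,T} ∪→ {A,C,G,T}; cost 1
[col 1] LNTUW: children LNTU:{A,C,G,T}, W:{T} ∩→ {T}; cost 0
[col 2] NT: children N:{A}, T:{A} ∩→ {A}; cost 0
[col 2] NTU: children NT:{A}, U:{T} ∪→ {A,T}; cost 1
[col 2] LNTU: children L:{T}, NTU:{A,T} ∩→ {T}; cost 0
[col 2] LNTUW: children LNTU:{T}, W:{A} ∪→ {A,T}; cost 1
[col 3] NT: children N:{T}, T:{G} ∪→ {G,T}; cost 1
[col 3] NTU: children NT:{G,T}, U:{A} ∪→ {A,G,T}; cost 1
[col 3] LNTU: children L:{G}, NTU:{A,G,T} ∩→ {G}; cost 0
[col 3] LNTUW: children LNTU:{G}, W:{C} ∪→ {C,G}; cost 1
[col 4] NT: children N:{C}, T:{C} ∩→ {C}; cost 0
[col 4] NTU: children NT:{C}, U:{T} ∪→ {C,T}; cost 1
[col 4] LNTU: children L:{A}, NTU:{C,T} ∪→ {A,C,T}; cost 1
[col 4] LNTUW: children LNTU:{A,C,T}, W:{C} ∩→ {C}; cost 0
[col 5] NT: children N:{C}, T:{G} ∪→ {C,G}; cost 1
[col 5] NTU: children NT:{C,G}, U:{T} ∪→ {C,G,T}; cost 1
[col 5] LNTU: children L:{T}, NTU:{C,G,T} ∩→ {T}; cost 0
[col 5] LNTUW: children LNTU:{T}, W:{G} ∪→ {G,T}; cost 1
[col 6] NT: children N:{G}, T:{T} ∪→ {G,T}; cost 1
[col 6] NTU: children NT:{G,T}, U:{A} ∪→ {A,G,T}; cost 1
[col 6] LNTU: children L:{T}, NTU:{A,G,T} ∩→ {T}; cost 0
[col 6] LNTUW: children LNTU:{T}, W:{G} ∪→ {G,T}; cost 1
[col 7] NT: children N:{G}, T:{G} ∩→ {G}; cost 0
[col 7] NTU: children NT:{G}, U:{C} ∪→ {C,G}; cost 1
[col 7] LNTU: children L:{G}, NTU:{C,G} ∩→ {G}; cost 0
[col 7] LNTUW: children LNTU:{G}, W:{T} ∪→ {G,T}; cost 1
per-site changes: [1, 3, 2, 3, 2, 3, 3, 2]; total = 19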